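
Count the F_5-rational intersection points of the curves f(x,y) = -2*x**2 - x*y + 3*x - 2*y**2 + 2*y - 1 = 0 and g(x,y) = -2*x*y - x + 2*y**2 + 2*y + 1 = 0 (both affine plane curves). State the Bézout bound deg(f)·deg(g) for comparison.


Common zeros: {(1, 0)}; count = 1; Bézout bound = 4.

deg(f) = 2, deg(g) = 2, so Bézout bound = 4.
Scan x ∈ F_5. For each x, list the y ∈ F_5 with f(x, y) ≡ 0 and those with g(x, y) ≡ 0 (mod 5); the common zeros in that column are the intersection.
  x = 0: f ≡ 0 at y ∈ {2, 4}; g ≡ 0 at y ∈ {1, 3}; common: ∅.
  x = 1: f ≡ 0 at y ∈ {0, 3}; g ≡ 0 at y ∈ {0}; common: {0}.
  x = 2: f ≡ 0 at y ∈ {1, 4}; g ≡ 0 at y ∈ ∅; common: ∅.
  x = 3: f ≡ 0 at y ∈ {0, 2}; g ≡ 0 at y ∈ ∅; common: ∅.
  x = 4: f ≡ 0 at y ∈ {1, 3}; g ≡ 0 at y ∈ {4}; common: ∅.
Collecting: common zeros = {(1, 0)}, so the count is 1.
Comparison with the Bézout bound: 1 ≤ 4 = deg(f)·deg(g), as expected for curves with no common component (the affine F_5-count falls short of the bound because intersections may lie at infinity, over extension fields, or carry multiplicity).


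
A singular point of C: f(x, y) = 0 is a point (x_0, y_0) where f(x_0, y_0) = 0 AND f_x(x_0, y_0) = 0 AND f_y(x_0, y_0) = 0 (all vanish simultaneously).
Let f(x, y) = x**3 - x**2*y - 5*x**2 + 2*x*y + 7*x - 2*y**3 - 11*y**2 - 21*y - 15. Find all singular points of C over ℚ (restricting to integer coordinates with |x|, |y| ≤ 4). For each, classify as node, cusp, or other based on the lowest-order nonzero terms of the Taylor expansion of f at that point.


Singular points: {(1, -2)}; classification: cusp.

Compute partial derivatives:
  f_x = 3*x**2 - 2*x*y - 10*x + 2*y + 7.
  f_y = -x**2 + 2*x - 6*y**2 - 22*y - 21.
Scan x_0 ∈ {−4, ..., 4}. For each x_0, f_y(x_0, y) is a polynomial in y; find its integer roots y ∈ {−4, ..., 4}, then test f_x and f at those candidates.
  x = -4: f_y(-4, y) = -6*y**2 - 22*y - 45; no integer root y with |y| ≤ 4.
  x = -3: f_y(-3, y) = -6*y**2 - 22*y - 36; no integer root y with |y| ≤ 4.
  x = -2: f_y(-2, y) = -6*y**2 - 22*y - 29; no integer root y with |y| ≤ 4.
  x = -1: f_y(-1, y) = -6*y**2 - 22*y - 24; no integer root y with |y| ≤ 4.
  x = 0: f_y(0, y) = -6*y**2 - 22*y - 21; no integer root y with |y| ≤ 4.
  x = 1: f_y(1, y) = -6*y**2 - 22*y - 20; vanishes at y ∈ {-2}. (1, -2): f_x = 0, f = 0 — SINGULAR.
  x = 2: f_y(2, y) = -6*y**2 - 22*y - 21; no integer root y with |y| ≤ 4.
  x = 3: f_y(3, y) = -6*y**2 - 22*y - 24; no integer root y with |y| ≤ 4.
  x = 4: f_y(4, y) = -6*y**2 - 22*y - 29; no integer root y with |y| ≤ 4.
Only singular point on the grid: (1, -2).
Classify: substitute x = 1 + u, y = -2 + v and expand: f = u**3 - u**2*v - 2*v**3 + v**2.
No constant or linear terms (consistent with a singular point). Quadratic part: v**2. Cubic part: u**3 - u**2*v - 2*v**3.
The quadratic part v**2 is a perfect square, so there is a single (double) tangent line v = 0, i.e. y = -2. Restricting the cubic part to that line (v = 0) leaves u**3 ≠ 0, so f is not divisible by v and the branch is v² ≈ -u**3 to lowest order — this is a cusp.
Classification: cusp.


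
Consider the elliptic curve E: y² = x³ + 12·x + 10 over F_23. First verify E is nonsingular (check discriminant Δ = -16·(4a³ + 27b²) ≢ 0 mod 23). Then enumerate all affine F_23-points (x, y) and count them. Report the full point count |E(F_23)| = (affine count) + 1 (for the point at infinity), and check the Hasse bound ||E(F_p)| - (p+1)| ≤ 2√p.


Affine points = {(1, 0), (3, 2), (3, 21), (7, 0), (10, 7), (10, 16), (11, 1), (11, 22), (14, 1), (14, 22), (15, 0), (18, 3), (18, 20), (19, 6), (19, 17), (20, 4), (20, 19), (21, 1), (21, 22)}; affine count = 19; |E(F_23)| = 20.

Discriminant check: Δ ∝ 4a³ + 27b² = 4·12³ + 27·10² = 4·1728 + 27·100 ≡ 21 (mod 23). Nonzero ⇒ E is nonsingular.
For each x ∈ F_23, compute rhs = x³ + 12·x + 10 mod 23, then count y ∈ F_23 with y² ≡ rhs.
  x = 0: rhs = 10, matching y values: none (0 points).
  x = 1: rhs = 0, matching y values: 0 (1 points).
  x = 2: rhs = 19, matching y values: none (0 points).
  x = 3: rhs = 4, matching y values: 2, 21 (2 points).
  x = 4: rhs = 7, matching y values: none (0 points).
  x = 5: rhs = 11, matching y values: none (0 points).
  x = 6: rhs = 22, matching y values: none (0 points).
  x = 7: rhs = 0, matching y values: 0 (1 points).
  x = 8: rhs = 20, matching y values: none (0 points).
  x = 9: rhs = 19, matching y values: none (0 points).
  x = 10: rhs = 3, matching y values: 7, 16 (2 points).
  x = 11: rhs = 1, matching y values: 1, 22 (2 points).
  x = 12: rhs = 19, matching y values: none (0 points).
  x = 13: rhs = 17, matching y values: none (0 points).
  x = 14: rhs = 1, matching y values: 1, 22 (2 points).
  x = 15: rhs = 0, matching y values: 0 (1 points).
  x = 16: rhs = 20, matching y values: none (0 points).
  x = 17: rhs = 21, matching y values: none (0 points).
  x = 18: rhs = 9, matching y values: 3, 20 (2 points).
  x = 19: rhs = 13, matching y values: 6, 17 (2 points).
  x = 20: rhs = 16, matching y values: 4, 19 (2 points).
  x = 21: rhs = 1, matching y values: 1, 22 (2 points).
  x = 22: rhs = 20, matching y values: none (0 points).
Total affine count: 19.
Full point count |E(F_23)| = 19 + 1 = 20.
Hasse bound: |20 − (23+1)| = |-4| = 4 ≤ 2√23 ≈ 9.5917 ✓.


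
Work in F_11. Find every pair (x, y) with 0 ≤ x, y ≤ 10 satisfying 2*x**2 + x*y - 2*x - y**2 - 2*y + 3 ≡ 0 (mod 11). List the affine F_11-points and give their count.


Affine F_11-points: {(0, 1), (0, 8), (5, 5), (5, 9), (6, 1), (6, 3), (8, 8), (8, 9), (10, 3), (10, 5)}; count = 10.

For each of the 121 pairs (x, y) ∈ F_11², evaluate f(x, y) mod 11. Record the zeros.
  x = 0: [0↦3, 1↦0, 2↦6, 3↦10, 4↦1, 5↦1, 6↦10, 7↦6, 8↦0, 9↦3, 10↦4]  zeros at y ∈ {1, 8}
  x = 1: [0↦3, 1↦1, 2↦8, 3↦2, 4↦5, 5↦6, 6↦5, 7↦2, 8↦8, 9↦1, 10↦3]  zeros at y ∈ ∅
  x = 2: [0↦7, 1↦6, 2↦3, 3↦9, 4↦2, 5↦4, 6↦4, 7↦2, 8↦9, 9↦3, 10↦6]  zeros at y ∈ ∅
  x = 3: [0↦4, 1↦4, 2↦2, 3↦9, 4↦3, 5↦6, 6↦7, 7↦6, 8↦3, 9↦9, 10↦2]  zeros at y ∈ ∅
  x = 4: [0↦5, 1↦6, 2↦5, 3↦2, 4↦8, 5↦1, 6↦3, 7↦3, 8↦1, 9↦8, 10↦2]  zeros at y ∈ ∅
  x = 5: [0↦10, 1↦1, 2↦1, 3↦10, 4↦6, 5↦0, 6↦3, 7↦4, 8↦3, 9↦0, 10↦6]  zeros at y ∈ {5, 9}
  x = 6: [0↦8, 1↦0, 2↦1, 3↦0, 4↦8, 5↦3, 6↦7, 7↦9, 8↦9, 9↦7, 10↦3]  zeros at y ∈ {1, 3}
  x = 7: [0↦10, 1↦3, 2↦5, 3↦5, 4↦3, 5↦10, 6↦4, 7↦7, 8↦8, 9↦7, 10↦4]  zeros at y ∈ ∅
  x = 8: [0↦5, 1↦10, 2↦2, 3↦3, 4↦2, 5↦10, 6↦5, 7↦9, 8↦0, 9↦0, 10↦9]  zeros at y ∈ {8, 9}
  x = 9: [0↦4, 1↦10, 2↦3, 3↦5, 4↦5, 5↦3, 6↦10, 7↦4, 8↦7, 9↦8, 10↦7]  zeros at y ∈ ∅
  x = 10: [0↦7, 1↦3, 2↦8, 3↦0, 4↦1, 5↦0, 6↦8, 7↦3, 8↦7, 9↦9, 10↦9]  zeros at y ∈ {3, 5}
Collecting zeros: affine points = {(0, 1), (0, 8), (5, 5), (5, 9), (6, 1), (6, 3), (8, 8), (8, 9), (10, 3), (10, 5)}.
Total count |C(F_11)_aff| = 10.


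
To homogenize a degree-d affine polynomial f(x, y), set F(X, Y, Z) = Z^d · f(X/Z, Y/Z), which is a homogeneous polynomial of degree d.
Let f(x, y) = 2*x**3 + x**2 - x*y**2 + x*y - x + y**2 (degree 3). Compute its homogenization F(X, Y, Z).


F(X, Y, Z) = 2*X**3 + X**2*Z - X*Y**2 + X*Y*Z - X*Z**2 + Y**2*Z

deg(f) = 3.
Substitute x = X/Z, y = Y/Z into f, then multiply by Z^3.
  monomial 2·x^3·y^0 ↦ 2·X^3·Y^0·Z^0.
  monomial 1·x^2·y^0 ↦ 1·X^2·Y^0·Z^1.
  monomial -1·x^1·y^2 ↦ -1·X^1·Y^2·Z^0.
  monomial 1·x^1·y^1 ↦ 1·X^1·Y^1·Z^1.
  monomial -1·x^1·y^0 ↦ -1·X^1·Y^0·Z^2.
  monomial 1·x^0·y^2 ↦ 1·X^0·Y^2·Z^1.
Collecting: F(X, Y, Z) = 2*X**3 + X**2*Z - X*Y**2 + X*Y*Z - X*Z**2 + Y**2*Z.


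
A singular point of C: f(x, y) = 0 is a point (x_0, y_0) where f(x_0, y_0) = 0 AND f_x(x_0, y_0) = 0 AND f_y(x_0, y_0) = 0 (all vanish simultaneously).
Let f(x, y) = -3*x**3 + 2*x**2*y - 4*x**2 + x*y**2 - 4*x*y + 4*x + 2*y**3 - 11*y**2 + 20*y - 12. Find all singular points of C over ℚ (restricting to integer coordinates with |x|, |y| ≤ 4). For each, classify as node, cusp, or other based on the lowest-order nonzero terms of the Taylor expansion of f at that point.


Singular points: {(0, 2)}; classification: cusp.

Compute partial derivatives:
  f_x = -9*x**2 + 4*x*y - 8*x + y**2 - 4*y + 4.
  f_y = 2*x**2 + 2*x*y - 4*x + 6*y**2 - 22*y + 20.
Scan x_0 ∈ {−4, ..., 4}. For each x_0, f_y(x_0, y) is a polynomial in y; find its integer roots y ∈ {−4, ..., 4}, then test f_x and f at those candidates.
  x = -4: f_y(-4, y) = 6*y**2 - 30*y + 68; no integer root y with |y| ≤ 4.
  x = -3: f_y(-3, y) = 6*y**2 - 28*y + 50; no integer root y with |y| ≤ 4.
  x = -2: f_y(-2, y) = 6*y**2 - 26*y + 36; no integer root y with |y| ≤ 4.
  x = -1: f_y(-1, y) = 6*y**2 - 24*y + 26; no integer root y with |y| ≤ 4.
  x = 0: f_y(0, y) = 6*y**2 - 22*y + 20; vanishes at y ∈ {2}. (0, 2): f_x = 0, f = 0 — SINGULAR.
  x = 1: f_y(1, y) = 6*y**2 - 20*y + 18; no integer root y with |y| ≤ 4.
  x = 2: f_y(2, y) = 6*y**2 - 18*y + 20; no integer root y with |y| ≤ 4.
  x = 3: f_y(3, y) = 6*y**2 - 16*y + 26; no integer root y with |y| ≤ 4.
  x = 4: f_y(4, y) = 6*y**2 - 14*y + 36; no integer root y with |y| ≤ 4.
Only singular point on the grid: (0, 2).
Classify: substitute x = 0 + u, y = 2 + v and expand: f = -3*u**3 + 2*u**2*v + u*v**2 + 2*v**3 + v**2.
No constant or linear terms (consistent with a singular point). Quadratic part: v**2. Cubic part: -3*u**3 + 2*u**2*v + u*v**2 + 2*v**3.
The quadratic part v**2 is a perfect square, so there is a single (double) tangent line v = 0, i.e. y = 2. Restricting the cubic part to that line (v = 0) leaves -3*u**3 ≠ 0, so f is not divisible by v and the branch is v² ≈ 3*u**3 to lowest order — this is a cusp.
Classification: cusp.


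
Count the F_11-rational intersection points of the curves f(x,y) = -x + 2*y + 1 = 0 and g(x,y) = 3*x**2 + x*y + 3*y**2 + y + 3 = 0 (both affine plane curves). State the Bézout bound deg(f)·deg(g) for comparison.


Common zeros: ∅; count = 0; Bézout bound = 2.

deg(f) = 1, deg(g) = 2, so Bézout bound = 2.
Scan x ∈ F_11. For each x, list the y ∈ F_11 with f(x, y) ≡ 0 and those with g(x, y) ≡ 0 (mod 11); the common zeros in that column are the intersection.
  x = 0: f ≡ 0 at y ∈ {5}; g ≡ 0 at y ∈ {3, 4}; common: ∅.
  x = 1: f ≡ 0 at y ∈ {0}; g ≡ 0 at y ∈ {1, 2}; common: ∅.
  x = 2: f ≡ 0 at y ∈ {6}; g ≡ 0 at y ∈ {2, 8}; common: ∅.
  x = 3: f ≡ 0 at y ∈ {1}; g ≡ 0 at y ∈ ∅; common: ∅.
  x = 4: f ≡ 0 at y ∈ {7}; g ≡ 0 at y ∈ ∅; common: ∅.
  x = 5: f ≡ 0 at y ∈ {2}; g ≡ 0 at y ∈ ∅; common: ∅.
  x = 6: f ≡ 0 at y ∈ {8}; g ≡ 0 at y ∈ {1, 4}; common: ∅.
  x = 7: f ≡ 0 at y ∈ {3}; g ≡ 0 at y ∈ ∅; common: ∅.
  x = 8: f ≡ 0 at y ∈ {9}; g ≡ 0 at y ∈ ∅; common: ∅.
  x = 9: f ≡ 0 at y ∈ {4}; g ≡ 0 at y ∈ ∅; common: ∅.
  x = 10: f ≡ 0 at y ∈ {10}; g ≡ 0 at y ∈ {3, 8}; common: ∅.
Collecting: common zeros = ∅, so the count is 0.
Comparison with the Bézout bound: 0 ≤ 2 = deg(f)·deg(g), as expected for curves with no common component (the affine F_11-count falls short of the bound because intersections may lie at infinity, over extension fields, or carry multiplicity).


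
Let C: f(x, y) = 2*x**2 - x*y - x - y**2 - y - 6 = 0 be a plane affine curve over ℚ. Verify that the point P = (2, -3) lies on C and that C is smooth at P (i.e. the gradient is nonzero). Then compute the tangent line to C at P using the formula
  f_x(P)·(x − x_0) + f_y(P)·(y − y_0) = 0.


Tangent line at P: 10*x + 3*y - 11 = 0.

Step 1: f(2, -3) = 0, so P lies on C.
Step 2: partial derivatives
  f_x(x, y) = 4*x - y - 1, f_y(x, y) = -x - 2*y - 1.
  f_x(P) = 10, f_y(P) = 3 (gradient nonzero, so P is smooth).
Step 3: tangent line at P: 10·(x − 2) + 3·(y − -3) = 0.
Expanding: 10*x + 3*y - 11 = 0.


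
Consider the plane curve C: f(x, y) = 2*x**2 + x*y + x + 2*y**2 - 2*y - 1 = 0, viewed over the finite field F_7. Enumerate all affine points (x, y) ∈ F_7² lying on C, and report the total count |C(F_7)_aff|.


Affine F_7-points: {(3, 4), (3, 6), (4, 0), (4, 6), (5, 4), (5, 5), (6, 0), (6, 5)}; count = 8.

For each of the 49 pairs (x, y) ∈ F_7², evaluate f(x, y) mod 7. Record the zeros.
  x = 0: [0↦6, 1↦6, 2↦3, 3↦4, 4↦2, 5↦4, 6↦3]  zeros at y ∈ ∅
  x = 1: [0↦2, 1↦3, 2↦1, 3↦3, 4↦2, 5↦5, 6↦5]  zeros at y ∈ ∅
  x = 2: [0↦2, 1↦4, 2↦3, 3↦6, 4↦6, 5↦3, 6↦4]  zeros at y ∈ ∅
  x = 3: [0↦6, 1↦2, 2↦2, 3↦6, 4↦0, 5↦5, 6↦0]  zeros at y ∈ {4, 6}
  x = 4: [0↦0, 1↦4, 2↦5, 3↦3, 4↦5, 5↦4, 6↦0]  zeros at y ∈ {0, 6}
  x = 5: [0↦5, 1↦3, 2↦5, 3↦4, 4↦0, 5↦0, 6↦4]  zeros at y ∈ {4, 5}
  x = 6: [0↦0, 1↦6, 2↦2, 3↦2, 4↦6, 5↦0, 6↦5]  zeros at y ∈ {0, 5}
Collecting zeros: affine points = {(3, 4), (3, 6), (4, 0), (4, 6), (5, 4), (5, 5), (6, 0), (6, 5)}.
Total count |C(F_7)_aff| = 8.


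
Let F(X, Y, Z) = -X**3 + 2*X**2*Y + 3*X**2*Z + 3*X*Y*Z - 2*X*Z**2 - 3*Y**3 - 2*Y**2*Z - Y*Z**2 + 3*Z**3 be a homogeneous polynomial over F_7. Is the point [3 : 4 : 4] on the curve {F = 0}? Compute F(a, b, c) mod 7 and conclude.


F(3,4,4) ≡ 2 (mod 7); P is NOT on the curve.

Evaluate F(3, 4, 4) term-by-term (mod 7).
  -X**3 ↦ -1·27·1·1 = -27
  2*X**2*Y ↦ 2·9·4·1 = 72
  3*X**2*Z ↦ 3·9·1·4 = 108
  3*X*Y*Z ↦ 3·3·4·4 = 144
  -2*X*Z**2 ↦ -2·3·1·16 = -96
  -3*Y**3 ↦ -3·1·64·1 = -192
  -2*Y**2*Z ↦ -2·1·16·4 = -128
  -Y*Z**2 ↦ -1·1·4·16 = -64
  3*Z**3 ↦ 3·1·1·64 = 192
Sum: F(3, 4, 4) = (-27) + (72) + (108) + (144) + (-96) + (-192) + (-128) + (-64) + (192) = 9.
Reducing mod 7: 9 ≡ 2 (mod 7).
Since F(a, b, c) ≡ 2 ≠ 0 (mod 7), P does NOT lie on the curve.


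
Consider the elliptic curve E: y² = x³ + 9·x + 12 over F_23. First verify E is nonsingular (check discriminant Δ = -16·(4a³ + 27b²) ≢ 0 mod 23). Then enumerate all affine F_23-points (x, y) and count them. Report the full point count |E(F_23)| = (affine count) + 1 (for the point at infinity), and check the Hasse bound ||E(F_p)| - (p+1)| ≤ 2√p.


Affine points = {(0, 9), (0, 14), (6, 11), (6, 12), (7, 2), (7, 21), (11, 4), (11, 19), (12, 10), (12, 13), (13, 7), (13, 16), (15, 7), (15, 16), (17, 8), (17, 15), (18, 7), (18, 16), (19, 2), (19, 21), (20, 2), (20, 21), (21, 3), (21, 20), (22, 5), (22, 18)}; affine count = 26; |E(F_23)| = 27.

Discriminant check: Δ ∝ 4a³ + 27b² = 4·9³ + 27·12² = 4·729 + 27·144 ≡ 19 (mod 23). Nonzero ⇒ E is nonsingular.
For each x ∈ F_23, compute rhs = x³ + 9·x + 12 mod 23, then count y ∈ F_23 with y² ≡ rhs.
  x = 0: rhs = 12, matching y values: 9, 14 (2 points).
  x = 1: rhs = 22, matching y values: none (0 points).
  x = 2: rhs = 15, matching y values: none (0 points).
  x = 3: rhs = 20, matching y values: none (0 points).
  x = 4: rhs = 20, matching y values: none (0 points).
  x = 5: rhs = 21, matching y values: none (0 points).
  x = 6: rhs = 6, matching y values: 11, 12 (2 points).
  x = 7: rhs = 4, matching y values: 2, 21 (2 points).
  x = 8: rhs = 21, matching y values: none (0 points).
  x = 9: rhs = 17, matching y values: none (0 points).
  x = 10: rhs = 21, matching y values: none (0 points).
  x = 11: rhs = 16, matching y values: 4, 19 (2 points).
  x = 12: rhs = 8, matching y values: 10, 13 (2 points).
  x = 13: rhs = 3, matching y values: 7, 16 (2 points).
  x = 14: rhs = 7, matching y values: none (0 points).
  x = 15: rhs = 3, matching y values: 7, 16 (2 points).
  x = 16: rhs = 20, matching y values: none (0 points).
  x = 17: rhs = 18, matching y values: 8, 15 (2 points).
  x = 18: rhs = 3, matching y values: 7, 16 (2 points).
  x = 19: rhs = 4, matching y values: 2, 21 (2 points).
  x = 20: rhs = 4, matching y values: 2, 21 (2 points).
  x = 21: rhs = 9, matching y values: 3, 20 (2 points).
  x = 22: rhs = 2, matching y values: 5, 18 (2 points).
Total affine count: 26.
Full point count |E(F_23)| = 26 + 1 = 27.
Hasse bound: |27 − (23+1)| = |3| = 3 ≤ 2√23 ≈ 9.5917 ✓.


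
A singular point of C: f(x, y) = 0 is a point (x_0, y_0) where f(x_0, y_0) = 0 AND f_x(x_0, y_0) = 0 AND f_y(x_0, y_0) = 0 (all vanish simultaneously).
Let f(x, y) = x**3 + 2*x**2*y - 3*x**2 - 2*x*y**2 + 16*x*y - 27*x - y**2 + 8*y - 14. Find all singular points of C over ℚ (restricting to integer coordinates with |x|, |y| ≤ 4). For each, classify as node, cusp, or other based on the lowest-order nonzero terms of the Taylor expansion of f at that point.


Singular points: {(-1, 3)}; classification: cusp.

Compute partial derivatives:
  f_x = 3*x**2 + 4*x*y - 6*x - 2*y**2 + 16*y - 27.
  f_y = 2*x**2 - 4*x*y + 16*x - 2*y + 8.
Scan x_0 ∈ {−4, ..., 4}. For each x_0, f_y(x_0, y) is a polynomial in y; find its integer roots y ∈ {−4, ..., 4}, then test f_x and f at those candidates.
  x = -4: f_y(-4, y) = 14*y - 24; no integer root y with |y| ≤ 4.
  x = -3: f_y(-3, y) = 10*y - 22; no integer root y with |y| ≤ 4.
  x = -2: f_y(-2, y) = 6*y - 16; no integer root y with |y| ≤ 4.
  x = -1: f_y(-1, y) = 2*y - 6; vanishes at y ∈ {3}. (-1, 3): f_x = 0, f = 0 — SINGULAR.
  x = 0: f_y(0, y) = 8 - 2*y; vanishes at y ∈ {4}. (0, 4): f_x = 5 ≠ 0.
  x = 1: f_y(1, y) = 26 - 6*y; no integer root y with |y| ≤ 4.
  x = 2: f_y(2, y) = 48 - 10*y; no integer root y with |y| ≤ 4.
  x = 3: f_y(3, y) = 74 - 14*y; no integer root y with |y| ≤ 4.
  x = 4: f_y(4, y) = 104 - 18*y; no integer root y with |y| ≤ 4.
Only singular point on the grid: (-1, 3).
Classify: substitute x = -1 + u, y = 3 + v and expand: f = u**3 + 2*u**2*v - 2*u*v**2 + v**2.
No constant or linear terms (consistent with a singular point). Quadratic part: v**2. Cubic part: u**3 + 2*u**2*v - 2*u*v**2.
The quadratic part v**2 is a perfect square, so there is a single (double) tangent line v = 0, i.e. y = 3. Restricting the cubic part to that line (v = 0) leaves u**3 ≠ 0, so f is not divisible by v and the branch is v² ≈ -u**3 to lowest order — this is a cusp.
Classification: cusp.


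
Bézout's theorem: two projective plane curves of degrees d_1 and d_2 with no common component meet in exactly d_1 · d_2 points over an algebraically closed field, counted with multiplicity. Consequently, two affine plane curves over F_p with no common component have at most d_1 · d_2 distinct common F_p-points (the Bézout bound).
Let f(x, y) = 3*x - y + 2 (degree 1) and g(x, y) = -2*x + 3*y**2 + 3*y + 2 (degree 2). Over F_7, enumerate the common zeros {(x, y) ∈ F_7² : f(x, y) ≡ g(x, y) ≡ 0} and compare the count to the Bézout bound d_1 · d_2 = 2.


Common zeros: {(3, 4), (5, 3)}; count = 2; Bézout bound = 2.

deg(f) = 1, deg(g) = 2, so Bézout bound = 2.
Scan x ∈ F_7. For each x, list the y ∈ F_7 with f(x, y) ≡ 0 and those with g(x, y) ≡ 0 (mod 7); the common zeros in that column are the intersection.
  x = 0: f ≡ 0 at y ∈ {2}; g ≡ 0 at y ∈ ∅; common: ∅.
  x = 1: f ≡ 0 at y ∈ {5}; g ≡ 0 at y ∈ {0, 6}; common: ∅.
  x = 2: f ≡ 0 at y ∈ {1}; g ≡ 0 at y ∈ ∅; common: ∅.
  x = 3: f ≡ 0 at y ∈ {4}; g ≡ 0 at y ∈ {2, 4}; common: {4}.
  x = 4: f ≡ 0 at y ∈ {0}; g ≡ 0 at y ∈ {1, 5}; common: ∅.
  x = 5: f ≡ 0 at y ∈ {3}; g ≡ 0 at y ∈ {3}; common: {3}.
  x = 6: f ≡ 0 at y ∈ {6}; g ≡ 0 at y ∈ ∅; common: ∅.
Collecting: common zeros = {(3, 4), (5, 3)}, so the count is 2.
Comparison with the Bézout bound: 2 ≤ 2 = deg(f)·deg(g), as expected for curves with no common component (the bound is attained).


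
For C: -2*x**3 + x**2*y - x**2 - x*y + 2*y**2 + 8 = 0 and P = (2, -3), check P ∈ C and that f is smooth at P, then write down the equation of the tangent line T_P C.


Tangent line at P: -37*x - 10*y + 44 = 0.

Step 1: f(2, -3) = 0, so P lies on C.
Step 2: partial derivatives
  f_x(x, y) = -6*x**2 + 2*x*y - 2*x - y, f_y(x, y) = x**2 - x + 4*y.
  f_x(P) = -37, f_y(P) = -10 (gradient nonzero, so P is smooth).
Step 3: tangent line at P: -37·(x − 2) + -10·(y − -3) = 0.
Expanding: -37*x - 10*y + 44 = 0.


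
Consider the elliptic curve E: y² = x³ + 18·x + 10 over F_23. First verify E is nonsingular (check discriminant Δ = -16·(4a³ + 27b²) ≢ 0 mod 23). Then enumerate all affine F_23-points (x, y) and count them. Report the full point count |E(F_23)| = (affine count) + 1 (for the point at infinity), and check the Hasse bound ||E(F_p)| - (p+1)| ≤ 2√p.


Affine points = {(1, 11), (1, 12), (2, 10), (2, 13), (4, 10), (4, 13), (5, 8), (5, 15), (6, 9), (6, 14), (9, 2), (9, 21), (13, 7), (13, 16), (14, 4), (14, 19), (16, 1), (16, 22), (17, 10), (17, 13), (18, 5), (18, 18), (19, 9), (19, 14), (21, 9), (21, 14)}; affine count = 26; |E(F_23)| = 27.

Discriminant check: Δ ∝ 4a³ + 27b² = 4·18³ + 27·10² = 4·5832 + 27·100 ≡ 15 (mod 23). Nonzero ⇒ E is nonsingular.
For each x ∈ F_23, compute rhs = x³ + 18·x + 10 mod 23, then count y ∈ F_23 with y² ≡ rhs.
  x = 0: rhs = 10, matching y values: none (0 points).
  x = 1: rhs = 6, matching y values: 11, 12 (2 points).
  x = 2: rhs = 8, matching y values: 10, 13 (2 points).
  x = 3: rhs = 22, matching y values: none (0 points).
  x = 4: rhs = 8, matching y values: 10, 13 (2 points).
  x = 5: rhs = 18, matching y values: 8, 15 (2 points).
  x = 6: rhs = 12, matching y values: 9, 14 (2 points).
  x = 7: rhs = 19, matching y values: none (0 points).
  x = 8: rhs = 22, matching y values: none (0 points).
  x = 9: rhs = 4, matching y values: 2, 21 (2 points).
  x = 10: rhs = 17, matching y values: none (0 points).
  x = 11: rhs = 21, matching y values: none (0 points).
  x = 12: rhs = 22, matching y values: none (0 points).
  x = 13: rhs = 3, matching y values: 7, 16 (2 points).
  x = 14: rhs = 16, matching y values: 4, 19 (2 points).
  x = 15: rhs = 21, matching y values: none (0 points).
  x = 16: rhs = 1, matching y values: 1, 22 (2 points).
  x = 17: rhs = 8, matching y values: 10, 13 (2 points).
  x = 18: rhs = 2, matching y values: 5, 18 (2 points).
  x = 19: rhs = 12, matching y values: 9, 14 (2 points).
  x = 20: rhs = 21, matching y values: none (0 points).
  x = 21: rhs = 12, matching y values: 9, 14 (2 points).
  x = 22: rhs = 14, matching y values: none (0 points).
Total affine count: 26.
Full point count |E(F_23)| = 26 + 1 = 27.
Hasse bound: |27 − (23+1)| = |3| = 3 ≤ 2√23 ≈ 9.5917 ✓.


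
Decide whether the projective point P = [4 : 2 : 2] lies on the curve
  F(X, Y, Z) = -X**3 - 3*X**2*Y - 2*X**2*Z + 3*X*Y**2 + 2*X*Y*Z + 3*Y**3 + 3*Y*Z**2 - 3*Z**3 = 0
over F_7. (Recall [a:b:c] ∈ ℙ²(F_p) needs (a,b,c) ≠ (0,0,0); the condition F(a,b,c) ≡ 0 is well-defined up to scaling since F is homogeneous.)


F(4,2,2) ≡ 6 (mod 7); P is NOT on the curve.

Evaluate F(4, 2, 2) term-by-term (mod 7).
  -X**3 ↦ -1·64·1·1 = -64
  -3*X**2*Y ↦ -3·16·2·1 = -96
  -2*X**2*Z ↦ -2·16·1·2 = -64
  3*X*Y**2 ↦ 3·4·4·1 = 48
  2*X*Y*Z ↦ 2·4·2·2 = 32
  3*Y**3 ↦ 3·1·8·1 = 24
  3*Y*Z**2 ↦ 3·1·2·4 = 24
  -3*Z**3 ↦ -3·1·1·8 = -24
Sum: F(4, 2, 2) = (-64) + (-96) + (-64) + (48) + (32) + (24) + (24) + (-24) = -120.
Reducing mod 7: -120 ≡ 6 (mod 7).
Since F(a, b, c) ≡ 6 ≠ 0 (mod 7), P does NOT lie on the curve.


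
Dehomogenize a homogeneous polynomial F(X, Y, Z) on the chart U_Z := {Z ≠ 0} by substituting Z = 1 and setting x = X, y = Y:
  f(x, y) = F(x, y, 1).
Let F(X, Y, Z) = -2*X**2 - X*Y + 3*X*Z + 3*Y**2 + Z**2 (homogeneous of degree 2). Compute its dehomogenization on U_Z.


f(x, y) = -2*x**2 - x*y + 3*x + 3*y**2 + 1

On U_Z we set Z = 1. Each monomial c·X^i·Y^j·Z^k in F becomes c·x^i·y^j·1^k = c·x^i·y^j.
Substituting Z = 1: F(X, Y, 1) = -2*x**2 - x*y + 3*x + 3*y**2 + 1.
Note: deg(f) ≤ deg(F) = 2; strict inequality happens when F is divisible by Z (lost terms).


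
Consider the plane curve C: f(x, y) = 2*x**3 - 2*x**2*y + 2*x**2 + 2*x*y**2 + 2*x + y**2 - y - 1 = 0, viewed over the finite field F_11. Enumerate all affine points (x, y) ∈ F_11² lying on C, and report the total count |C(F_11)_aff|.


Affine F_11-points: {(0, 4), (0, 8), (1, 2), (1, 10), (2, 7), (2, 8), (3, 0), (3, 9), (4, 1), (4, 10), (5, 8)}; count = 11.

For each of the 121 pairs (x, y) ∈ F_11², evaluate f(x, y) mod 11. Record the zeros.
  x = 0: [0↦10, 1↦10, 2↦1, 3↦5, 4↦0, 5↦8, 6↦7, 7↦8, 8↦0, 9↦5, 10↦1]  zeros at y ∈ {4, 8}
  x = 1: [0↦5, 1↦5, 2↦0, 3↦1, 4↦8, 5↦10, 6↦7, 7↦10, 8↦8, 9↦1, 10↦0]  zeros at y ∈ {2, 10}
  x = 2: [0↦5, 1↦1, 2↦7, 3↦1, 4↦5, 5↦8, 6↦10, 7↦0, 8↦0, 9↦10, 10↦8]  zeros at y ∈ {7, 8}
  x = 3: [0↦0, 1↦10, 2↦1, 3↦6, 4↦3, 5↦3, 6↦6, 7↦1, 8↦10, 9↦0, 10↦4]  zeros at y ∈ {0, 9}
  x = 4: [0↦2, 1↦0, 2↦5, 3↦6, 4↦3, 5↦7, 6↦7, 7↦3, 8↦6, 9↦5, 10↦0]  zeros at y ∈ {1, 10}
  x = 5: [0↦1, 1↦5, 2↦9, 3↦2, 4↦6, 5↦10, 6↦3, 7↦7, 8↦0, 9↦4, 10↦8]  zeros at y ∈ {8}
  x = 6: [0↦9, 1↦4, 2↦3, 3↦6, 4↦2, 5↦2, 6↦6, 7↦3, 8↦4, 9↦9, 10↦7]  zeros at y ∈ ∅
  x = 7: [0↦5, 1↦9, 2↦10, 3↦8, 4↦3, 5↦6, 6↦6, 7↦3, 8↦8, 9↦10, 10↦9]  zeros at y ∈ ∅
  x = 8: [0↦1, 1↦10, 2↦9, 3↦9, 4↦10, 5↦1, 6↦4, 7↦8, 8↦2, 9↦8, 10↦4]  zeros at y ∈ ∅
  x = 9: [0↦9, 1↦8, 2↦1, 3↦10, 4↦2, 5↦10, 6↦1, 7↦8, 8↦9, 9↦4, 10↦4]  zeros at y ∈ ∅
  x = 10: [0↦8, 1↦4, 2↦9, 3↦1, 4↦2, 5↦1, 6↦9, 7↦4, 8↦8, 9↦10, 10↦10]  zeros at y ∈ ∅
Collecting zeros: affine points = {(0, 4), (0, 8), (1, 2), (1, 10), (2, 7), (2, 8), (3, 0), (3, 9), (4, 1), (4, 10), (5, 8)}.
Total count |C(F_11)_aff| = 11.


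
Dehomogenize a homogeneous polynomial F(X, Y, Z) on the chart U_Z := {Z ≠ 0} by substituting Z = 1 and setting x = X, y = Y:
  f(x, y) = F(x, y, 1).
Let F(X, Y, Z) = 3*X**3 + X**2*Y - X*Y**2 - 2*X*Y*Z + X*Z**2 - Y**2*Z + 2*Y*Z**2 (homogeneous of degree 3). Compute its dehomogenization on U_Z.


f(x, y) = 3*x**3 + x**2*y - x*y**2 - 2*x*y + x - y**2 + 2*y

On U_Z we set Z = 1. Each monomial c·X^i·Y^j·Z^k in F becomes c·x^i·y^j·1^k = c·x^i·y^j.
Substituting Z = 1: F(X, Y, 1) = 3*x**3 + x**2*y - x*y**2 - 2*x*y + x - y**2 + 2*y.
Note: deg(f) ≤ deg(F) = 3; strict inequality happens when F is divisible by Z (lost terms).


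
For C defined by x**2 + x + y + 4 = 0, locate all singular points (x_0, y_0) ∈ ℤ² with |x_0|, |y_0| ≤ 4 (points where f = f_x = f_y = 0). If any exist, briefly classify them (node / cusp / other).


No singular points in the scanned grid; C is smooth there.

Compute partial derivatives:
  f_x = 2*x + 1.
  f_y = 1.
f_y = 1 is a nonzero constant, so f_y never vanishes: no point (x, y) can satisfy f = f_x = f_y = 0. In particular no (x, y) ∈ {−4, ..., 4}² is singular; the curve is smooth.


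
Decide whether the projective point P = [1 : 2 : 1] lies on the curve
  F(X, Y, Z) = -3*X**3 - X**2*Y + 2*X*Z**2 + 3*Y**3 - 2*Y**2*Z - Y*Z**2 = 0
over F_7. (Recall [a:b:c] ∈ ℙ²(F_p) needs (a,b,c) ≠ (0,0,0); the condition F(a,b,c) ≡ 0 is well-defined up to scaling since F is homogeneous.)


F(1,2,1) ≡ 4 (mod 7); P is NOT on the curve.

Evaluate F(1, 2, 1) term-by-term (mod 7).
  -3*X**3 ↦ -3·1·1·1 = -3
  -X**2*Y ↦ -1·1·2·1 = -2
  2*X*Z**2 ↦ 2·1·1·1 = 2
  3*Y**3 ↦ 3·1·8·1 = 24
  -2*Y**2*Z ↦ -2·1·4·1 = -8
  -Y*Z**2 ↦ -1·1·2·1 = -2
Sum: F(1, 2, 1) = (-3) + (-2) + (2) + (24) + (-8) + (-2) = 11.
Reducing mod 7: 11 ≡ 4 (mod 7).
Since F(a, b, c) ≡ 4 ≠ 0 (mod 7), P does NOT lie on the curve.


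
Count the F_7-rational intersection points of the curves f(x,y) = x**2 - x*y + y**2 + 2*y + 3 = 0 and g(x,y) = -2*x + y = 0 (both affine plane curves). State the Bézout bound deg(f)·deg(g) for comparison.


Common zeros: {(3, 6), (5, 3)}; count = 2; Bézout bound = 2.

deg(f) = 2, deg(g) = 1, so Bézout bound = 2.
Scan x ∈ F_7. For each x, list the y ∈ F_7 with f(x, y) ≡ 0 and those with g(x, y) ≡ 0 (mod 7); the common zeros in that column are the intersection.
  x = 0: f ≡ 0 at y ∈ ∅; g ≡ 0 at y ∈ {0}; common: ∅.
  x = 1: f ≡ 0 at y ∈ ∅; g ≡ 0 at y ∈ {2}; common: ∅.
  x = 2: f ≡ 0 at y ∈ {0}; g ≡ 0 at y ∈ {4}; common: ∅.
  x = 3: f ≡ 0 at y ∈ {2, 6}; g ≡ 0 at y ∈ {6}; common: {6}.
  x = 4: f ≡ 0 at y ∈ ∅; g ≡ 0 at y ∈ {1}; common: ∅.
  x = 5: f ≡ 0 at y ∈ {0, 3}; g ≡ 0 at y ∈ {3}; common: {3}.
  x = 6: f ≡ 0 at y ∈ {2}; g ≡ 0 at y ∈ {5}; common: ∅.
Collecting: common zeros = {(3, 6), (5, 3)}, so the count is 2.
Comparison with the Bézout bound: 2 ≤ 2 = deg(f)·deg(g), as expected for curves with no common component (the bound is attained).


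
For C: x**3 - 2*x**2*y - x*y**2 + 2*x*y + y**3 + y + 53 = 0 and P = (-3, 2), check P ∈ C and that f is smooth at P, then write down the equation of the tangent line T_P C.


Tangent line at P: 51*x + y + 151 = 0.

Step 1: f(-3, 2) = 0, so P lies on C.
Step 2: partial derivatives
  f_x(x, y) = 3*x**2 - 4*x*y - y**2 + 2*y, f_y(x, y) = -2*x**2 - 2*x*y + 2*x + 3*y**2 + 1.
  f_x(P) = 51, f_y(P) = 1 (gradient nonzero, so P is smooth).
Step 3: tangent line at P: 51·(x − -3) + 1·(y − 2) = 0.
Expanding: 51*x + y + 151 = 0.


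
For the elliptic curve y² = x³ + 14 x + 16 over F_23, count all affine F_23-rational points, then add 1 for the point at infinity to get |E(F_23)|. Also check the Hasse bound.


Affine points = {(0, 4), (0, 19), (1, 10), (1, 13), (2, 11), (2, 12), (3, 4), (3, 19), (5, 2), (5, 21), (10, 11), (10, 12), (11, 11), (11, 12), (12, 7), (12, 16), (13, 7), (13, 16), (14, 9), (14, 14), (15, 6), (15, 17), (16, 9), (16, 14), (20, 4), (20, 19), (21, 7), (21, 16), (22, 1), (22, 22)}; affine count = 30; |E(F_23)| = 31.

Discriminant check: Δ ∝ 4a³ + 27b² = 4·14³ + 27·16² = 4·2744 + 27·256 ≡ 17 (mod 23). Nonzero ⇒ E is nonsingular.
For each x ∈ F_23, compute rhs = x³ + 14·x + 16 mod 23, then count y ∈ F_23 with y² ≡ rhs.
  x = 0: rhs = 16, matching y values: 4, 19 (2 points).
  x = 1: rhs = 8, matching y values: 10, 13 (2 points).
  x = 2: rhs = 6, matching y values: 11, 12 (2 points).
  x = 3: rhs = 16, matching y values: 4, 19 (2 points).
  x = 4: rhs = 21, matching y values: none (0 points).
  x = 5: rhs = 4, matching y values: 2, 21 (2 points).
  x = 6: rhs = 17, matching y values: none (0 points).
  x = 7: rhs = 20, matching y values: none (0 points).
  x = 8: rhs = 19, matching y values: none (0 points).
  x = 9: rhs = 20, matching y values: none (0 points).
  x = 10: rhs = 6, matching y values: 11, 12 (2 points).
  x = 11: rhs = 6, matching y values: 11, 12 (2 points).
  x = 12: rhs = 3, matching y values: 7, 16 (2 points).
  x = 13: rhs = 3, matching y values: 7, 16 (2 points).
  x = 14: rhs = 12, matching y values: 9, 14 (2 points).
  x = 15: rhs = 13, matching y values: 6, 17 (2 points).
  x = 16: rhs = 12, matching y values: 9, 14 (2 points).
  x = 17: rhs = 15, matching y values: none (0 points).
  x = 18: rhs = 5, matching y values: none (0 points).
  x = 19: rhs = 11, matching y values: none (0 points).
  x = 20: rhs = 16, matching y values: 4, 19 (2 points).
  x = 21: rhs = 3, matching y values: 7, 16 (2 points).
  x = 22: rhs = 1, matching y values: 1, 22 (2 points).
Total affine count: 30.
Full point count |E(F_23)| = 30 + 1 = 31.
Hasse bound: |31 − (23+1)| = |7| = 7 ≤ 2√23 ≈ 9.5917 ✓.


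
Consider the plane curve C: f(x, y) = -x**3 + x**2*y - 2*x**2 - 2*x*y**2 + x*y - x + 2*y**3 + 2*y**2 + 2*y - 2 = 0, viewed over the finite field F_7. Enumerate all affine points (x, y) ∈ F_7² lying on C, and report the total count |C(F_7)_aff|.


Affine F_7-points: {(0, 5), (1, 1), (3, 4), (3, 6), (4, 1), (5, 0), (5, 5), (5, 6)}; count = 8.

For each of the 49 pairs (x, y) ∈ F_7², evaluate f(x, y) mod 7. Record the zeros.
  x = 0: [0↦5, 1↦4, 2↦5, 3↦6, 4↦5, 5↦0, 6↦3]  zeros at y ∈ {5}
  x = 1: [0↦1, 1↦0, 2↦4, 3↦4, 4↦5, 5↦5, 6↦2]  zeros at y ∈ {1}
  x = 2: [0↦1, 1↦2, 2↦4, 3↦5, 4↦3, 5↦3, 6↦3]  zeros at y ∈ ∅
  x = 3: [0↦6, 1↦4, 2↦6, 3↦3, 4↦0, 5↦2, 6↦0]  zeros at y ∈ {4, 6}
  x = 4: [0↦3, 1↦0, 2↦4, 3↦6, 4↦4, 5↦3, 6↦1]  zeros at y ∈ {1}
  x = 5: [0↦0, 1↦5, 2↦6, 3↦1, 4↦2, 5↦0, 6↦0]  zeros at y ∈ {0, 5, 6}
  x = 6: [0↦5, 1↦6, 2↦6, 3↦3, 4↦2, 5↦1, 6↦5]  zeros at y ∈ ∅
Collecting zeros: affine points = {(0, 5), (1, 1), (3, 4), (3, 6), (4, 1), (5, 0), (5, 5), (5, 6)}.
Total count |C(F_7)_aff| = 8.


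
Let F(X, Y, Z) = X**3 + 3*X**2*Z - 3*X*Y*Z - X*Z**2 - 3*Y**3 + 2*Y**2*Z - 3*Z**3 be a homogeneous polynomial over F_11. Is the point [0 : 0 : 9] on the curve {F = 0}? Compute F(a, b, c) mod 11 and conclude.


F(0,0,9) ≡ 2 (mod 11); P is NOT on the curve.

Evaluate F(0, 0, 9) term-by-term (mod 11).
  X**3 ↦ 1·0·1·1 = 0
  3*X**2*Z ↦ 3·0·1·9 = 0
  -3*X*Y*Z ↦ -3·0·0·9 = 0
  -X*Z**2 ↦ -1·0·1·81 = 0
  -3*Y**3 ↦ -3·1·0·1 = 0
  2*Y**2*Z ↦ 2·1·0·9 = 0
  -3*Z**3 ↦ -3·1·1·729 = -2187
Sum: F(0, 0, 9) = (0) + (0) + (0) + (0) + (0) + (0) + (-2187) = -2187.
Reducing mod 11: -2187 ≡ 2 (mod 11).
Since F(a, b, c) ≡ 2 ≠ 0 (mod 11), P does NOT lie on the curve.


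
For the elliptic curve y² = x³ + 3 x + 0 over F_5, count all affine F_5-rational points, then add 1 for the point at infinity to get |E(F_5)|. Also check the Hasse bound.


Affine points = {(0, 0), (1, 2), (1, 3), (2, 2), (2, 3), (3, 1), (3, 4), (4, 1), (4, 4)}; affine count = 9; |E(F_5)| = 10.

Discriminant check: Δ ∝ 4a³ + 27b² = 4·3³ + 27·0² = 4·27 + 27·0 ≡ 3 (mod 5). Nonzero ⇒ E is nonsingular.
For each x ∈ F_5, compute rhs = x³ + 3·x + 0 mod 5, then count y ∈ F_5 with y² ≡ rhs.
  x = 0: rhs = 0, matching y values: 0 (1 points).
  x = 1: rhs = 4, matching y values: 2, 3 (2 points).
  x = 2: rhs = 4, matching y values: 2, 3 (2 points).
  x = 3: rhs = 1, matching y values: 1, 4 (2 points).
  x = 4: rhs = 1, matching y values: 1, 4 (2 points).
Total affine count: 9.
Full point count |E(F_5)| = 9 + 1 = 10.
Hasse bound: |10 − (5+1)| = |4| = 4 ≤ 2√5 ≈ 4.4721 ✓.


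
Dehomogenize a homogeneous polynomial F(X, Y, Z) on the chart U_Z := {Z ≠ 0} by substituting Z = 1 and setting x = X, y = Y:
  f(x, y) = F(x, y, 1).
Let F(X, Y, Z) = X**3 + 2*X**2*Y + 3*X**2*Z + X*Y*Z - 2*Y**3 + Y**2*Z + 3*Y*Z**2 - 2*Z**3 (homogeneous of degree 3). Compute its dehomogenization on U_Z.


f(x, y) = x**3 + 2*x**2*y + 3*x**2 + x*y - 2*y**3 + y**2 + 3*y - 2

On U_Z we set Z = 1. Each monomial c·X^i·Y^j·Z^k in F becomes c·x^i·y^j·1^k = c·x^i·y^j.
Substituting Z = 1: F(X, Y, 1) = x**3 + 2*x**2*y + 3*x**2 + x*y - 2*y**3 + y**2 + 3*y - 2.
Note: deg(f) ≤ deg(F) = 3; strict inequality happens when F is divisible by Z (lost terms).


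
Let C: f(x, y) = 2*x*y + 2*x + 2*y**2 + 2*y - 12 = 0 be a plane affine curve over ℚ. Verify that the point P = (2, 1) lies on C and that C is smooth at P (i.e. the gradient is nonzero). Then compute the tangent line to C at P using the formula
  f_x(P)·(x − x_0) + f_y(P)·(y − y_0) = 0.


Tangent line at P: 4*x + 10*y - 18 = 0.

Step 1: f(2, 1) = 0, so P lies on C.
Step 2: partial derivatives
  f_x(x, y) = 2*y + 2, f_y(x, y) = 2*x + 4*y + 2.
  f_x(P) = 4, f_y(P) = 10 (gradient nonzero, so P is smooth).
Step 3: tangent line at P: 4·(x − 2) + 10·(y − 1) = 0.
Expanding: 4*x + 10*y - 18 = 0.


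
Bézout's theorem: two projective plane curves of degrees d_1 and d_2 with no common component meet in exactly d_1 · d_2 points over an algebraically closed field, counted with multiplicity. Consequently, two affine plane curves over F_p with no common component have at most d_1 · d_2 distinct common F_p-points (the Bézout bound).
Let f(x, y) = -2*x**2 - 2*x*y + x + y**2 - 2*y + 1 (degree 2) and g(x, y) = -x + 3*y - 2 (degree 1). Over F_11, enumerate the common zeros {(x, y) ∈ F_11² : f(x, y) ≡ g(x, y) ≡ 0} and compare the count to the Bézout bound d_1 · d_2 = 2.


Common zeros: ∅; count = 0; Bézout bound = 2.

deg(f) = 2, deg(g) = 1, so Bézout bound = 2.
Scan x ∈ F_11. For each x, list the y ∈ F_11 with f(x, y) ≡ 0 and those with g(x, y) ≡ 0 (mod 11); the common zeros in that column are the intersection.
  x = 0: f ≡ 0 at y ∈ {1}; g ≡ 0 at y ∈ {8}; common: ∅.
  x = 1: f ≡ 0 at y ∈ {0, 4}; g ≡ 0 at y ∈ {1}; common: ∅.
  x = 2: f ≡ 0 at y ∈ {8, 9}; g ≡ 0 at y ∈ {5}; common: ∅.
  x = 3: f ≡ 0 at y ∈ ∅; g ≡ 0 at y ∈ {9}; common: ∅.
  x = 4: f ≡ 0 at y ∈ ∅; g ≡ 0 at y ∈ {2}; common: ∅.
  x = 5: f ≡ 0 at y ∈ {0, 1}; g ≡ 0 at y ∈ {6}; common: ∅.
  x = 6: f ≡ 0 at y ∈ {5, 9}; g ≡ 0 at y ∈ {10}; common: ∅.
  x = 7: f ≡ 0 at y ∈ {8}; g ≡ 0 at y ∈ {3}; common: ∅.
  x = 8: f ≡ 0 at y ∈ ∅; g ≡ 0 at y ∈ {7}; common: ∅.
  x = 9: f ≡ 0 at y ∈ ∅; g ≡ 0 at y ∈ {0}; common: ∅.
  x = 10: f ≡ 0 at y ∈ ∅; g ≡ 0 at y ∈ {4}; common: ∅.
Collecting: common zeros = ∅, so the count is 0.
Comparison with the Bézout bound: 0 ≤ 2 = deg(f)·deg(g), as expected for curves with no common component (the affine F_11-count falls short of the bound because intersections may lie at infinity, over extension fields, or carry multiplicity).


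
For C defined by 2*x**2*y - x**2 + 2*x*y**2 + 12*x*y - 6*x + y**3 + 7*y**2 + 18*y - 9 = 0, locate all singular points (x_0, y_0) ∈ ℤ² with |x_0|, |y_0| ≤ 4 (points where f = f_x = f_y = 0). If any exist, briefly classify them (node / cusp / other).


Singular points: {(-3, 0)}; classification: node.

Compute partial derivatives:
  f_x = 4*x*y - 2*x + 2*y**2 + 12*y - 6.
  f_y = 2*x**2 + 4*x*y + 12*x + 3*y**2 + 14*y + 18.
Scan x_0 ∈ {−4, ..., 4}. For each x_0, f_y(x_0, y) is a polynomial in y; find its integer roots y ∈ {−4, ..., 4}, then test f_x and f at those candidates.
  x = -4: f_y(-4, y) = 3*y**2 - 2*y + 2; no integer root y with |y| ≤ 4.
  x = -3: f_y(-3, y) = 3*y**2 + 2*y; vanishes at y ∈ {0}. (-3, 0): f_x = 0, f = 0 — SINGULAR.
  x = -2: f_y(-2, y) = 3*y**2 + 6*y + 2; no integer root y with |y| ≤ 4.
  x = -1: f_y(-1, y) = 3*y**2 + 10*y + 8; vanishes at y ∈ {-2}. (-1, -2): f_x = -12 ≠ 0.
  x = 0: f_y(0, y) = 3*y**2 + 14*y + 18; no integer root y with |y| ≤ 4.
  x = 1: f_y(1, y) = 3*y**2 + 18*y + 32; no integer root y with |y| ≤ 4.
  x = 2: f_y(2, y) = 3*y**2 + 22*y + 50; no integer root y with |y| ≤ 4.
  x = 3: f_y(3, y) = 3*y**2 + 26*y + 72; no integer root y with |y| ≤ 4.
  x = 4: f_y(4, y) = 3*y**2 + 30*y + 98; no integer root y with |y| ≤ 4.
Only singular point on the grid: (-3, 0).
Classify: substitute x = -3 + u, y = 0 + v and expand: f = 2*u**2*v - u**2 + 2*u*v**2 + v**3 + v**2.
No constant or linear terms (consistent with a singular point). Quadratic part: -u**2 + v**2. Cubic part: 2*u**2*v + 2*u*v**2 + v**3.
The quadratic part v**2 - u**2 = (v − u)(v + u) splits into two distinct linear factors, so there are two distinct tangent lines y − 0 = ±(x − -3) — this is a node (ordinary double point).
Classification: node.


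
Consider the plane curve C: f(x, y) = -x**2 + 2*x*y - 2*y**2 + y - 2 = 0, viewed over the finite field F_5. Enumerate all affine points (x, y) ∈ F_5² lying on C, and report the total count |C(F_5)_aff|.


Affine F_5-points: {(0, 4), (1, 2), (3, 2), (3, 4)}; count = 4.

For each of the 25 pairs (x, y) ∈ F_5², evaluate f(x, y) mod 5. Record the zeros.
  x = 0: [0↦3, 1↦2, 2↦2, 3↦3, 4↦0]  zeros at y ∈ {4}
  x = 1: [0↦2, 1↦3, 2↦0, 3↦3, 4↦2]  zeros at y ∈ {2}
  x = 2: [0↦4, 1↦2, 2↦1, 3↦1, 4↦2]  zeros at y ∈ ∅
  x = 3: [0↦4, 1↦4, 2↦0, 3↦2, 4↦0]  zeros at y ∈ {2, 4}
  x = 4: [0↦2, 1↦4, 2↦2, 3↦1, 4↦1]  zeros at y ∈ ∅
Collecting zeros: affine points = {(0, 4), (1, 2), (3, 2), (3, 4)}.
Total count |C(F_5)_aff| = 4.


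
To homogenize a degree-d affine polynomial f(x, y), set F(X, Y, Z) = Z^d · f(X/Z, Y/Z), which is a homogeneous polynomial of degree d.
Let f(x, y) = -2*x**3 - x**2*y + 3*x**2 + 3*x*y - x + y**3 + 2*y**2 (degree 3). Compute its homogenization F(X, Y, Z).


F(X, Y, Z) = -2*X**3 - X**2*Y + 3*X**2*Z + 3*X*Y*Z - X*Z**2 + Y**3 + 2*Y**2*Z

deg(f) = 3.
Substitute x = X/Z, y = Y/Z into f, then multiply by Z^3.
  monomial -2·x^3·y^0 ↦ -2·X^3·Y^0·Z^0.
  monomial -1·x^2·y^1 ↦ -1·X^2·Y^1·Z^0.
  monomial 3·x^2·y^0 ↦ 3·X^2·Y^0·Z^1.
  monomial 3·x^1·y^1 ↦ 3·X^1·Y^1·Z^1.
  monomial -1·x^1·y^0 ↦ -1·X^1·Y^0·Z^2.
  monomial 1·x^0·y^3 ↦ 1·X^0·Y^3·Z^0.
  monomial 2·x^0·y^2 ↦ 2·X^0·Y^2·Z^1.
Collecting: F(X, Y, Z) = -2*X**3 - X**2*Y + 3*X**2*Z + 3*X*Y*Z - X*Z**2 + Y**3 + 2*Y**2*Z.
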